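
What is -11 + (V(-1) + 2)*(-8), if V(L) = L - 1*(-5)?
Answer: -59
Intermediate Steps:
V(L) = 5 + L (V(L) = L + 5 = 5 + L)
-11 + (V(-1) + 2)*(-8) = -11 + ((5 - 1) + 2)*(-8) = -11 + (4 + 2)*(-8) = -11 + 6*(-8) = -11 - 48 = -59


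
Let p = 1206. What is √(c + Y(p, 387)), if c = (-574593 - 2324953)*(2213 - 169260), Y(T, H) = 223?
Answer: 7*√9884907365 ≈ 6.9596e+5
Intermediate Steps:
c = 484360460662 (c = -2899546*(-167047) = 484360460662)
√(c + Y(p, 387)) = √(484360460662 + 223) = √484360460885 = 7*√9884907365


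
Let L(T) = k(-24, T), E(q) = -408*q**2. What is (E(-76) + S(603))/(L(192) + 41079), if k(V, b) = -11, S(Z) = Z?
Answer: -2356005/41068 ≈ -57.368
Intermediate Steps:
L(T) = -11
(E(-76) + S(603))/(L(192) + 41079) = (-408*(-76)**2 + 603)/(-11 + 41079) = (-408*5776 + 603)/41068 = (-2356608 + 603)*(1/41068) = -2356005*1/41068 = -2356005/41068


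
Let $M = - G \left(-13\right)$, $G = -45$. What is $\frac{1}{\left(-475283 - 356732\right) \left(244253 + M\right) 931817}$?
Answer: $- \frac{1}{188912321126763340} \approx -5.2935 \cdot 10^{-18}$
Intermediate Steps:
$M = -585$ ($M = \left(-1\right) \left(-45\right) \left(-13\right) = 45 \left(-13\right) = -585$)
$\frac{1}{\left(-475283 - 356732\right) \left(244253 + M\right) 931817} = \frac{1}{\left(-475283 - 356732\right) \left(244253 - 585\right) 931817} = \frac{1}{\left(-832015\right) 243668} \cdot \frac{1}{931817} = \frac{1}{-202735431020} \cdot \frac{1}{931817} = \left(- \frac{1}{202735431020}\right) \frac{1}{931817} = - \frac{1}{188912321126763340}$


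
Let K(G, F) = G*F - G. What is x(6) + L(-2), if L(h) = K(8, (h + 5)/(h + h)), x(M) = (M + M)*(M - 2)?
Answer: 34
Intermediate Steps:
x(M) = 2*M*(-2 + M) (x(M) = (2*M)*(-2 + M) = 2*M*(-2 + M))
K(G, F) = -G + F*G (K(G, F) = F*G - G = -G + F*G)
L(h) = -8 + 4*(5 + h)/h (L(h) = 8*(-1 + (h + 5)/(h + h)) = 8*(-1 + (5 + h)/((2*h))) = 8*(-1 + (5 + h)*(1/(2*h))) = 8*(-1 + (5 + h)/(2*h)) = -8 + 4*(5 + h)/h)
x(6) + L(-2) = 2*6*(-2 + 6) + (-4 + 20/(-2)) = 2*6*4 + (-4 + 20*(-½)) = 48 + (-4 - 10) = 48 - 14 = 34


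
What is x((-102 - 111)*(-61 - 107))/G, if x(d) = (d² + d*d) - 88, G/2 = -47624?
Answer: -320123653/11906 ≈ -26888.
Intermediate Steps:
G = -95248 (G = 2*(-47624) = -95248)
x(d) = -88 + 2*d² (x(d) = (d² + d²) - 88 = 2*d² - 88 = -88 + 2*d²)
x((-102 - 111)*(-61 - 107))/G = (-88 + 2*((-102 - 111)*(-61 - 107))²)/(-95248) = (-88 + 2*(-213*(-168))²)*(-1/95248) = (-88 + 2*35784²)*(-1/95248) = (-88 + 2*1280494656)*(-1/95248) = (-88 + 2560989312)*(-1/95248) = 2560989224*(-1/95248) = -320123653/11906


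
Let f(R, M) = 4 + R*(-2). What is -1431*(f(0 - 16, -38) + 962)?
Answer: -1428138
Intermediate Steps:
f(R, M) = 4 - 2*R
-1431*(f(0 - 16, -38) + 962) = -1431*((4 - 2*(0 - 16)) + 962) = -1431*((4 - 2*(-16)) + 962) = -1431*((4 + 32) + 962) = -1431*(36 + 962) = -1431*998 = -1428138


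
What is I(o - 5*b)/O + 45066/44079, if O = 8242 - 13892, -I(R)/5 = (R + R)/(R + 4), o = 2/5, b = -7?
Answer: 239232053/233629195 ≈ 1.0240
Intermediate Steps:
o = ⅖ (o = 2*(⅕) = ⅖ ≈ 0.40000)
I(R) = -10*R/(4 + R) (I(R) = -5*(R + R)/(R + 4) = -5*2*R/(4 + R) = -10*R/(4 + R))
O = -5650
I(o - 5*b)/O + 45066/44079 = -10*(⅖ - 5*(-7))/(4 + (⅖ - 5*(-7)))/(-5650) + 45066/44079 = -10*(⅖ + 35)/(4 + (⅖ + 35))*(-1/5650) + 45066*(1/44079) = -10*177/5/(4 + 177/5)*(-1/5650) + 2146/2099 = -10*177/5/197/5*(-1/5650) + 2146/2099 = -10*177/5*5/197*(-1/5650) + 2146/2099 = -1770/197*(-1/5650) + 2146/2099 = 177/111305 + 2146/2099 = 239232053/233629195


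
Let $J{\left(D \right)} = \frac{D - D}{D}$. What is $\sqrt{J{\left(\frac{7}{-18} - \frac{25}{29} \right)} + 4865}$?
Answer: $\sqrt{4865} \approx 69.75$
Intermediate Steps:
$J{\left(D \right)} = 0$ ($J{\left(D \right)} = \frac{0}{D} = 0$)
$\sqrt{J{\left(\frac{7}{-18} - \frac{25}{29} \right)} + 4865} = \sqrt{0 + 4865} = \sqrt{4865}$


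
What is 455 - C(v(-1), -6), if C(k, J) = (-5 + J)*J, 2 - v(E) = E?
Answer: 389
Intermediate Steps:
v(E) = 2 - E
C(k, J) = J*(-5 + J)
455 - C(v(-1), -6) = 455 - (-6)*(-5 - 6) = 455 - (-6)*(-11) = 455 - 1*66 = 455 - 66 = 389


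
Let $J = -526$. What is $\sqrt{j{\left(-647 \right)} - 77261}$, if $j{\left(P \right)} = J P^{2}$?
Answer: $3 i \sqrt{24473955} \approx 14841.0 i$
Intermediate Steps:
$j{\left(P \right)} = - 526 P^{2}$
$\sqrt{j{\left(-647 \right)} - 77261} = \sqrt{- 526 \left(-647\right)^{2} - 77261} = \sqrt{\left(-526\right) 418609 - 77261} = \sqrt{-220188334 - 77261} = \sqrt{-220265595} = 3 i \sqrt{24473955}$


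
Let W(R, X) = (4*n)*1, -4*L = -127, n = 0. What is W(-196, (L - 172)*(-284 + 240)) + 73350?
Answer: 73350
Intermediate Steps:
L = 127/4 (L = -¼*(-127) = 127/4 ≈ 31.750)
W(R, X) = 0 (W(R, X) = (4*0)*1 = 0*1 = 0)
W(-196, (L - 172)*(-284 + 240)) + 73350 = 0 + 73350 = 73350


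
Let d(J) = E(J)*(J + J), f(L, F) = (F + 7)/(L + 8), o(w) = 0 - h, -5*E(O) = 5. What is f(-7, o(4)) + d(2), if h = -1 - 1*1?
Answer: 5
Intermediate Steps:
E(O) = -1 (E(O) = -1/5*5 = -1)
h = -2 (h = -1 - 1 = -2)
o(w) = 2 (o(w) = 0 - 1*(-2) = 0 + 2 = 2)
f(L, F) = (7 + F)/(8 + L)
d(J) = -2*J (d(J) = -(J + J) = -2*J)
f(-7, o(4)) + d(2) = (7 + 2)/(8 - 7) - 2*2 = 9/1 - 4 = 1*9 - 4 = 9 - 4 = 5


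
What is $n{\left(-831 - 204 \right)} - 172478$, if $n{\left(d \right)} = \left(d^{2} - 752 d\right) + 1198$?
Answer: $1678265$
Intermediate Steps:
$n{\left(d \right)} = 1198 + d^{2} - 752 d$
$n{\left(-831 - 204 \right)} - 172478 = \left(1198 + \left(-831 - 204\right)^{2} - 752 \left(-831 - 204\right)\right) - 172478 = \left(1198 + \left(-1035\right)^{2} - -778320\right) - 172478 = \left(1198 + 1071225 + 778320\right) - 172478 = 1850743 - 172478 = 1678265$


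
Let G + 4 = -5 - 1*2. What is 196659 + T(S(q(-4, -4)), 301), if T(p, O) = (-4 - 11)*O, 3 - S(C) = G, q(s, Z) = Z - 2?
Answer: 192144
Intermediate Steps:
q(s, Z) = -2 + Z
G = -11 (G = -4 + (-5 - 1*2) = -4 + (-5 - 2) = -4 - 7 = -11)
S(C) = 14 (S(C) = 3 - 1*(-11) = 3 + 11 = 14)
T(p, O) = -15*O
196659 + T(S(q(-4, -4)), 301) = 196659 - 15*301 = 196659 - 4515 = 192144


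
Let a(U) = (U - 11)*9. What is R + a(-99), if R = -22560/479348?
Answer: -118644270/119837 ≈ -990.05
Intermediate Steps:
R = -5640/119837 (R = -22560*1/479348 = -5640/119837 ≈ -0.047064)
a(U) = -99 + 9*U (a(U) = (-11 + U)*9 = -99 + 9*U)
R + a(-99) = -5640/119837 + (-99 + 9*(-99)) = -5640/119837 + (-99 - 891) = -5640/119837 - 990 = -118644270/119837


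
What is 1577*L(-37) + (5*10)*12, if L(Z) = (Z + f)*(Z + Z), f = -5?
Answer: 4901916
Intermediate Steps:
L(Z) = 2*Z*(-5 + Z) (L(Z) = (Z - 5)*(Z + Z) = (-5 + Z)*(2*Z) = 2*Z*(-5 + Z))
1577*L(-37) + (5*10)*12 = 1577*(2*(-37)*(-5 - 37)) + (5*10)*12 = 1577*(2*(-37)*(-42)) + 50*12 = 1577*3108 + 600 = 4901316 + 600 = 4901916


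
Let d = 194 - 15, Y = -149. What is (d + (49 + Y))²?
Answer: 6241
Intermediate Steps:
d = 179
(d + (49 + Y))² = (179 + (49 - 149))² = (179 - 100)² = 79² = 6241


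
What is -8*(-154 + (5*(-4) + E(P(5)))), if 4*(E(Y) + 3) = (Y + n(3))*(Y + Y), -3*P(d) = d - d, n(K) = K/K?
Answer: 1416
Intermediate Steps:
n(K) = 1
P(d) = 0 (P(d) = -(d - d)/3 = -⅓*0 = 0)
E(Y) = -3 + Y*(1 + Y)/2 (E(Y) = -3 + ((Y + 1)*(Y + Y))/4 = -3 + ((1 + Y)*(2*Y))/4 = -3 + (2*Y*(1 + Y))/4 = -3 + Y*(1 + Y)/2)
-8*(-154 + (5*(-4) + E(P(5)))) = -8*(-154 + (5*(-4) + (-3 + (½)*0 + (½)*0²))) = -8*(-154 + (-20 + (-3 + 0 + (½)*0))) = -8*(-154 + (-20 + (-3 + 0 + 0))) = -8*(-154 + (-20 - 3)) = -8*(-154 - 23) = -8*(-177) = 1416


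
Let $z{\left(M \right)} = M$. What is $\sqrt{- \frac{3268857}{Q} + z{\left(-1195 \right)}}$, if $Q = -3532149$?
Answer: $\frac{i \sqrt{1655262821896278}}{1177383} \approx 34.555 i$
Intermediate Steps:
$\sqrt{- \frac{3268857}{Q} + z{\left(-1195 \right)}} = \sqrt{- \frac{3268857}{-3532149} - 1195} = \sqrt{\left(-3268857\right) \left(- \frac{1}{3532149}\right) - 1195} = \sqrt{\frac{1089619}{1177383} - 1195} = \sqrt{- \frac{1405883066}{1177383}} = \frac{i \sqrt{1655262821896278}}{1177383}$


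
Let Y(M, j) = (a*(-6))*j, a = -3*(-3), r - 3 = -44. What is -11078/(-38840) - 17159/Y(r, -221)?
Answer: -133562677/115879140 ≈ -1.1526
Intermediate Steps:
r = -41 (r = 3 - 44 = -41)
a = 9
Y(M, j) = -54*j (Y(M, j) = (9*(-6))*j = -54*j)
-11078/(-38840) - 17159/Y(r, -221) = -11078/(-38840) - 17159/((-54*(-221))) = -11078*(-1/38840) - 17159/11934 = 5539/19420 - 17159*1/11934 = 5539/19420 - 17159/11934 = -133562677/115879140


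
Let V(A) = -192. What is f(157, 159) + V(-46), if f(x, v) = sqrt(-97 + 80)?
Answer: -192 + I*sqrt(17) ≈ -192.0 + 4.1231*I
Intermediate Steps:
f(x, v) = I*sqrt(17) (f(x, v) = sqrt(-17) = I*sqrt(17))
f(157, 159) + V(-46) = I*sqrt(17) - 192 = -192 + I*sqrt(17)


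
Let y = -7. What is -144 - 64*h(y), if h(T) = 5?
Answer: -464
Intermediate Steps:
-144 - 64*h(y) = -144 - 64*5 = -144 - 320 = -464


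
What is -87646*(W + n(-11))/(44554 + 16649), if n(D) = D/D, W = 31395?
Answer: -2751733816/61203 ≈ -44961.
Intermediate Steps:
n(D) = 1
-87646*(W + n(-11))/(44554 + 16649) = -87646*(31395 + 1)/(44554 + 16649) = -87646/(61203/31396) = -87646/(61203*(1/31396)) = -87646/61203/31396 = -87646*31396/61203 = -2751733816/61203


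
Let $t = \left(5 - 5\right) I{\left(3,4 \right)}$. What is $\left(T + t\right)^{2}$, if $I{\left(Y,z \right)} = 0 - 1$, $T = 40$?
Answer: $1600$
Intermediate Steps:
$I{\left(Y,z \right)} = -1$
$t = 0$ ($t = \left(5 - 5\right) \left(-1\right) = 0 \left(-1\right) = 0$)
$\left(T + t\right)^{2} = \left(40 + 0\right)^{2} = 40^{2} = 1600$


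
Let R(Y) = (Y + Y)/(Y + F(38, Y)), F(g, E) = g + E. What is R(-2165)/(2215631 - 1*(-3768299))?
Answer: 433/2568302756 ≈ 1.6859e-7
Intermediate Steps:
F(g, E) = E + g
R(Y) = 2*Y/(38 + 2*Y) (R(Y) = (Y + Y)/(Y + (Y + 38)) = (2*Y)/(Y + (38 + Y)) = (2*Y)/(38 + 2*Y) = 2*Y/(38 + 2*Y))
R(-2165)/(2215631 - 1*(-3768299)) = (-2165/(19 - 2165))/(2215631 - 1*(-3768299)) = (-2165/(-2146))/(2215631 + 3768299) = -2165*(-1/2146)/5983930 = (2165/2146)*(1/5983930) = 433/2568302756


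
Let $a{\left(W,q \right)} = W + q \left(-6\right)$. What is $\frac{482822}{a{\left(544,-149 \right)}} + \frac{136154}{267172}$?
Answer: $\frac{32298077209}{96048334} \approx 336.27$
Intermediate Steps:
$a{\left(W,q \right)} = W - 6 q$
$\frac{482822}{a{\left(544,-149 \right)}} + \frac{136154}{267172} = \frac{482822}{544 - -894} + \frac{136154}{267172} = \frac{482822}{544 + 894} + 136154 \cdot \frac{1}{267172} = \frac{482822}{1438} + \frac{68077}{133586} = 482822 \cdot \frac{1}{1438} + \frac{68077}{133586} = \frac{241411}{719} + \frac{68077}{133586} = \frac{32298077209}{96048334}$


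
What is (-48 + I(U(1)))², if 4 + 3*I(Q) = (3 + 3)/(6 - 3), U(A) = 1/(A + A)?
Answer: 21316/9 ≈ 2368.4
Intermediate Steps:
U(A) = 1/(2*A)
I(Q) = -⅔ (I(Q) = -4/3 + ((3 + 3)/(6 - 3))/3 = -4/3 + (6/3)/3 = -4/3 + (6*(⅓))/3 = -4/3 + (⅓)*2 = -4/3 + ⅔ = -⅔)
(-48 + I(U(1)))² = (-48 - ⅔)² = (-146/3)² = 21316/9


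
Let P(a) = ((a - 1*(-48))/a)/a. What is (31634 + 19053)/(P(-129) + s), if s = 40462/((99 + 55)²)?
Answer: 1111334878654/37300397 ≈ 29794.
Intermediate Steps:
s = 20231/11858 (s = 40462/(154²) = 40462/23716 = 40462*(1/23716) = 20231/11858 ≈ 1.7061)
P(a) = (48 + a)/a² (P(a) = ((a + 48)/a)/a = ((48 + a)/a)/a = (48 + a)/a²)
(31634 + 19053)/(P(-129) + s) = (31634 + 19053)/((48 - 129)/(-129)² + 20231/11858) = 50687/((1/16641)*(-81) + 20231/11858) = 50687/(-9/1849 + 20231/11858) = 50687/(37300397/21925442) = 50687*(21925442/37300397) = 1111334878654/37300397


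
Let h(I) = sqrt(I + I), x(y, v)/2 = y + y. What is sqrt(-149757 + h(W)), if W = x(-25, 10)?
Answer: sqrt(-149757 + 10*I*sqrt(2)) ≈ 0.018 + 386.98*I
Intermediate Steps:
x(y, v) = 4*y (x(y, v) = 2*(y + y) = 2*(2*y) = 4*y)
W = -100 (W = 4*(-25) = -100)
h(I) = sqrt(2)*sqrt(I) (h(I) = sqrt(2*I) = sqrt(2)*sqrt(I))
sqrt(-149757 + h(W)) = sqrt(-149757 + sqrt(2)*sqrt(-100)) = sqrt(-149757 + sqrt(2)*(10*I)) = sqrt(-149757 + 10*I*sqrt(2))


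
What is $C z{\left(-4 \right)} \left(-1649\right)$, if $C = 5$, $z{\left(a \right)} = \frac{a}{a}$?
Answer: $-8245$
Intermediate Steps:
$z{\left(a \right)} = 1$
$C z{\left(-4 \right)} \left(-1649\right) = 5 \cdot 1 \left(-1649\right) = 5 \left(-1649\right) = -8245$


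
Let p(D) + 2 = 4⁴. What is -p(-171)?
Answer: -254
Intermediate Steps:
p(D) = 254 (p(D) = -2 + 4⁴ = -2 + 256 = 254)
-p(-171) = -1*254 = -254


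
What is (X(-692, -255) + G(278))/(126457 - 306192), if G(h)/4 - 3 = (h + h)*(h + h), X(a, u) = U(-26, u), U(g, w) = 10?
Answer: -1236566/179735 ≈ -6.8799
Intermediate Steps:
X(a, u) = 10
G(h) = 12 + 16*h² (G(h) = 12 + 4*((h + h)*(h + h)) = 12 + 4*((2*h)*(2*h)) = 12 + 4*(4*h²) = 12 + 16*h²)
(X(-692, -255) + G(278))/(126457 - 306192) = (10 + (12 + 16*278²))/(126457 - 306192) = (10 + (12 + 16*77284))/(-179735) = (10 + (12 + 1236544))*(-1/179735) = (10 + 1236556)*(-1/179735) = 1236566*(-1/179735) = -1236566/179735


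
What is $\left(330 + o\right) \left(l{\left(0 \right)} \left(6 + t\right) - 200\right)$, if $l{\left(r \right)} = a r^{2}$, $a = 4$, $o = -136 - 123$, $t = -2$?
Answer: $-14200$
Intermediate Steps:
$o = -259$ ($o = -136 - 123 = -259$)
$l{\left(r \right)} = 4 r^{2}$
$\left(330 + o\right) \left(l{\left(0 \right)} \left(6 + t\right) - 200\right) = \left(330 - 259\right) \left(4 \cdot 0^{2} \left(6 - 2\right) - 200\right) = 71 \left(4 \cdot 0 \cdot 4 - 200\right) = 71 \left(0 \cdot 4 - 200\right) = 71 \left(0 - 200\right) = 71 \left(-200\right) = -14200$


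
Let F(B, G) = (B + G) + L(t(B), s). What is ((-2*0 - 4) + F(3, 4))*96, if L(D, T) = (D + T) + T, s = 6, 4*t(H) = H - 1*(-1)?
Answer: 1536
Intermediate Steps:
t(H) = 1/4 + H/4 (t(H) = (H - 1*(-1))/4 = (H + 1)/4 = (1 + H)/4 = 1/4 + H/4)
L(D, T) = D + 2*T
F(B, G) = 49/4 + G + 5*B/4 (F(B, G) = (B + G) + ((1/4 + B/4) + 2*6) = (B + G) + ((1/4 + B/4) + 12) = (B + G) + (49/4 + B/4) = 49/4 + G + 5*B/4)
((-2*0 - 4) + F(3, 4))*96 = ((-2*0 - 4) + (49/4 + 4 + (5/4)*3))*96 = ((0 - 4) + (49/4 + 4 + 15/4))*96 = (-4 + 20)*96 = 16*96 = 1536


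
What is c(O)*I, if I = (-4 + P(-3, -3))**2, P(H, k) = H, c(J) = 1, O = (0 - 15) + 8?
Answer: 49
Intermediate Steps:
O = -7 (O = -15 + 8 = -7)
I = 49 (I = (-4 - 3)**2 = (-7)**2 = 49)
c(O)*I = 1*49 = 49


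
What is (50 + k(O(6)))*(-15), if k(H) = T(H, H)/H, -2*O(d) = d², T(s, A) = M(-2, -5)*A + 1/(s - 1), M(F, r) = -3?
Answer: -80375/114 ≈ -705.04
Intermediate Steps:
T(s, A) = 1/(-1 + s) - 3*A (T(s, A) = -3*A + 1/(s - 1) = -3*A + 1/(-1 + s) = 1/(-1 + s) - 3*A)
O(d) = -d²/2
k(H) = (1 - 3*H² + 3*H)/(H*(-1 + H)) (k(H) = ((1 + 3*H - 3*H*H)/(-1 + H))/H = ((1 + 3*H - 3*H²)/(-1 + H))/H = ((1 - 3*H² + 3*H)/(-1 + H))/H = (1 - 3*H² + 3*H)/(H*(-1 + H)))
(50 + k(O(6)))*(-15) = (50 + (1 - 3*(-½*6²)² + 3*(-½*6²))/(((-½*6²))*(-1 - ½*6²)))*(-15) = (50 + (1 - 3*(-½*36)² + 3*(-½*36))/(((-½*36))*(-1 - ½*36)))*(-15) = (50 + (1 - 3*(-18)² + 3*(-18))/((-18)*(-1 - 18)))*(-15) = (50 - 1/18*(1 - 3*324 - 54)/(-19))*(-15) = (50 - 1/18*(-1/19)*(1 - 972 - 54))*(-15) = (50 - 1/18*(-1/19)*(-1025))*(-15) = (50 - 1025/342)*(-15) = (16075/342)*(-15) = -80375/114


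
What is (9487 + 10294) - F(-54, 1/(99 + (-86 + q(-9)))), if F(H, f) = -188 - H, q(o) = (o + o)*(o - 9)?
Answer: 19915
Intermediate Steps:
q(o) = 2*o*(-9 + o) (q(o) = (2*o)*(-9 + o) = 2*o*(-9 + o))
(9487 + 10294) - F(-54, 1/(99 + (-86 + q(-9)))) = (9487 + 10294) - (-188 - 1*(-54)) = 19781 - (-188 + 54) = 19781 - 1*(-134) = 19781 + 134 = 19915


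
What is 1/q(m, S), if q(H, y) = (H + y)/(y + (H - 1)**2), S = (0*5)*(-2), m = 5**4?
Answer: 389376/625 ≈ 623.00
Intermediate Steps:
m = 625
S = 0 (S = 0*(-2) = 0)
q(H, y) = (H + y)/(y + (-1 + H)**2)
1/q(m, S) = 1/((625 + 0)/(0 + (-1 + 625)**2)) = 1/(625/(0 + 624**2)) = 1/(625/(0 + 389376)) = 1/(625/389376) = 389376/625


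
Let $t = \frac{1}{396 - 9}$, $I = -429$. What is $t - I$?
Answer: $\frac{166024}{387} \approx 429.0$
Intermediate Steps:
$t = \frac{1}{387} \approx 0.002584$
$t - I = \frac{1}{387} - -429 = \frac{1}{387} + 429 = \frac{166024}{387}$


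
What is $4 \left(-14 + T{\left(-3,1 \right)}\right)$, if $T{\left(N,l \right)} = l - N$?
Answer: $-40$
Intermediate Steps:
$4 \left(-14 + T{\left(-3,1 \right)}\right) = 4 \left(-14 + \left(1 - -3\right)\right) = 4 \left(-14 + \left(1 + 3\right)\right) = 4 \left(-14 + 4\right) = 4 \left(-10\right) = -40$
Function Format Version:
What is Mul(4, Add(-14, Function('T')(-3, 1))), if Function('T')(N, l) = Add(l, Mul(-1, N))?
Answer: -40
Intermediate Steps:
Mul(4, Add(-14, Function('T')(-3, 1))) = Mul(4, Add(-14, Add(1, Mul(-1, -3)))) = Mul(4, Add(-14, Add(1, 3))) = Mul(4, Add(-14, 4)) = Mul(4, -10) = -40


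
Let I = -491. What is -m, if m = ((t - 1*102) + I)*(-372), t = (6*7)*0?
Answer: -220596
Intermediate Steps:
t = 0 (t = 42*0 = 0)
m = 220596 (m = ((0 - 1*102) - 491)*(-372) = ((0 - 102) - 491)*(-372) = (-102 - 491)*(-372) = -593*(-372) = 220596)
-m = -1*220596 = -220596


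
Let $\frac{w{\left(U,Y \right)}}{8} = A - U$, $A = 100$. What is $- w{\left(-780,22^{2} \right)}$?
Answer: $-7040$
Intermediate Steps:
$w{\left(U,Y \right)} = 800 - 8 U$ ($w{\left(U,Y \right)} = 8 \left(100 - U\right) = 800 - 8 U$)
$- w{\left(-780,22^{2} \right)} = - (800 - -6240) = - (800 + 6240) = \left(-1\right) 7040 = -7040$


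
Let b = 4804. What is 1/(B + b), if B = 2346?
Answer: 1/7150 ≈ 0.00013986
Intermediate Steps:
1/(B + b) = 1/(2346 + 4804) = 1/7150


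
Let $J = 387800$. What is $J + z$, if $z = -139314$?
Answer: $248486$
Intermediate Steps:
$J + z = 387800 - 139314 = 248486$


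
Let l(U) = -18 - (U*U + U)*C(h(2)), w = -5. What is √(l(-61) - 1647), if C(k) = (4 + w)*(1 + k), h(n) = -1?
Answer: 3*I*√185 ≈ 40.804*I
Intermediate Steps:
C(k) = -1 - k (C(k) = (4 - 5)*(1 + k) = -(1 + k) = -1 - k)
l(U) = -18 (l(U) = -18 - (U*U + U)*(-1 - 1*(-1)) = -18 - (U² + U)*(-1 + 1) = -18 - (U + U²)*0 = -18 - 1*0 = -18 + 0 = -18)
√(l(-61) - 1647) = √(-18 - 1647) = √(-1665) = 3*I*√185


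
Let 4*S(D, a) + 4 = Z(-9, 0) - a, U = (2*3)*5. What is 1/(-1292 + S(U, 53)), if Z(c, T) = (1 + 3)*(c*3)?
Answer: -4/5333 ≈ -0.00075005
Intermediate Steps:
Z(c, T) = 12*c (Z(c, T) = 4*(3*c) = 12*c)
U = 30 (U = 6*5 = 30)
S(D, a) = -28 - a/4 (S(D, a) = -1 + (12*(-9) - a)/4 = -1 + (-108 - a)/4 = -1 + (-27 - a/4) = -28 - a/4)
1/(-1292 + S(U, 53)) = 1/(-1292 + (-28 - ¼*53)) = 1/(-1292 + (-28 - 53/4)) = 1/(-1292 - 165/4) = 1/(-5333/4) = -4/5333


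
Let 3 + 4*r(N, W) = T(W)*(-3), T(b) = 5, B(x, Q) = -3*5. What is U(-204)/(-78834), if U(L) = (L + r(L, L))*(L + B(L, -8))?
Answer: -30441/52556 ≈ -0.57921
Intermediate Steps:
B(x, Q) = -15
r(N, W) = -9/2 (r(N, W) = -¾ + (5*(-3))/4 = -¾ + (¼)*(-15) = -¾ - 15/4 = -9/2)
U(L) = (-15 + L)*(-9/2 + L) (U(L) = (L - 9/2)*(L - 15) = (-9/2 + L)*(-15 + L) = (-15 + L)*(-9/2 + L))
U(-204)/(-78834) = (135/2 + (-204)² - 39/2*(-204))/(-78834) = (135/2 + 41616 + 3978)*(-1/78834) = (91323/2)*(-1/78834) = -30441/52556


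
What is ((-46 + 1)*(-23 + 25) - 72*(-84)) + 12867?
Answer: 18825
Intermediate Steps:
((-46 + 1)*(-23 + 25) - 72*(-84)) + 12867 = (-45*2 + 6048) + 12867 = (-90 + 6048) + 12867 = 5958 + 12867 = 18825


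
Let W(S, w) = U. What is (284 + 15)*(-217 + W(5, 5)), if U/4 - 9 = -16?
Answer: -73255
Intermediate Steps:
U = -28 (U = 36 + 4*(-16) = 36 - 64 = -28)
W(S, w) = -28
(284 + 15)*(-217 + W(5, 5)) = (284 + 15)*(-217 - 28) = 299*(-245) = -73255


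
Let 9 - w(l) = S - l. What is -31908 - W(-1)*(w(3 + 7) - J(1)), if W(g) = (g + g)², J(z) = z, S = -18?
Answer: -32052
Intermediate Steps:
w(l) = 27 + l (w(l) = 9 - (-18 - l) = 9 + (18 + l) = 27 + l)
W(g) = 4*g² (W(g) = (2*g)² = 4*g²)
-31908 - W(-1)*(w(3 + 7) - J(1)) = -31908 - 4*(-1)²*((27 + (3 + 7)) - 1*1) = -31908 - 4*1*((27 + 10) - 1) = -31908 - 4*(37 - 1) = -31908 - 4*36 = -31908 - 1*144 = -31908 - 144 = -32052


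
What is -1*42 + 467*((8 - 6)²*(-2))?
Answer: -3778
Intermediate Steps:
-1*42 + 467*((8 - 6)²*(-2)) = -42 + 467*(2²*(-2)) = -42 + 467*(4*(-2)) = -42 + 467*(-8) = -42 - 3736 = -3778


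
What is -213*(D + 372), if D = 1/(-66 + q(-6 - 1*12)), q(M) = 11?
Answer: -4357767/55 ≈ -79232.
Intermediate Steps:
D = -1/55 (D = 1/(-66 + 11) = 1/(-55) = -1/55 ≈ -0.018182)
-213*(D + 372) = -213*(-1/55 + 372) = -213*20459/55 = -4357767/55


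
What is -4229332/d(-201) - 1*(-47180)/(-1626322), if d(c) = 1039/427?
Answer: -1468507611529014/844874279 ≈ -1.7381e+6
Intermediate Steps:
d(c) = 1039/427 (d(c) = 1039*(1/427) = 1039/427)
-4229332/d(-201) - 1*(-47180)/(-1626322) = -4229332/1039/427 - 1*(-47180)/(-1626322) = -4229332*427/1039 + 47180*(-1/1626322) = -1805924764/1039 - 23590/813161 = -1468507611529014/844874279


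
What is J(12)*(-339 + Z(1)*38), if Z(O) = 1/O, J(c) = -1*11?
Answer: 3311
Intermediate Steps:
J(c) = -11
J(12)*(-339 + Z(1)*38) = -11*(-339 + 38/1) = -11*(-339 + 1*38) = -11*(-339 + 38) = -11*(-301) = 3311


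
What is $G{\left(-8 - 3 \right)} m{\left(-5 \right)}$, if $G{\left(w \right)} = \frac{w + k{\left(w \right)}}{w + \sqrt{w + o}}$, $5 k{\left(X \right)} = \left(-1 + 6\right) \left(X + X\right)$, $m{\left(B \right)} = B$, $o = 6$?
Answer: $- \frac{605}{42} - \frac{55 i \sqrt{5}}{42} \approx -14.405 - 2.9282 i$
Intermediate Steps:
$k{\left(X \right)} = 2 X$ ($k{\left(X \right)} = \frac{\left(-1 + 6\right) \left(X + X\right)}{5} = \frac{5 \cdot 2 X}{5} = \frac{10 X}{5} = 2 X$)
$G{\left(w \right)} = \frac{3 w}{w + \sqrt{6 + w}}$ ($G{\left(w \right)} = \frac{w + 2 w}{w + \sqrt{w + 6}} = \frac{3 w}{w + \sqrt{6 + w}}$)
$G{\left(-8 - 3 \right)} m{\left(-5 \right)} = \frac{3 \left(-8 - 3\right)}{\left(-8 - 3\right) + \sqrt{6 - 11}} \left(-5\right) = 3 \left(-11\right) \frac{1}{-11 + \sqrt{6 - 11}} \left(-5\right) = 3 \left(-11\right) \frac{1}{-11 + \sqrt{-5}} \left(-5\right) = 3 \left(-11\right) \frac{1}{-11 + i \sqrt{5}} \left(-5\right) = - \frac{33}{-11 + i \sqrt{5}} \left(-5\right) = \frac{165}{-11 + i \sqrt{5}}$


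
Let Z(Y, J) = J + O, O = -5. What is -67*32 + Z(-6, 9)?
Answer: -2140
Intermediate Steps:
Z(Y, J) = -5 + J (Z(Y, J) = J - 5 = -5 + J)
-67*32 + Z(-6, 9) = -67*32 + (-5 + 9) = -2144 + 4 = -2140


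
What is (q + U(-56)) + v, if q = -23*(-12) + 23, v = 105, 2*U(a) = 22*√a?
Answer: 404 + 22*I*√14 ≈ 404.0 + 82.316*I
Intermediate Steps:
U(a) = 11*√a (U(a) = (22*√a)/2 = 11*√a)
q = 299 (q = 276 + 23 = 299)
(q + U(-56)) + v = (299 + 11*√(-56)) + 105 = (299 + 11*(2*I*√14)) + 105 = (299 + 22*I*√14) + 105 = 404 + 22*I*√14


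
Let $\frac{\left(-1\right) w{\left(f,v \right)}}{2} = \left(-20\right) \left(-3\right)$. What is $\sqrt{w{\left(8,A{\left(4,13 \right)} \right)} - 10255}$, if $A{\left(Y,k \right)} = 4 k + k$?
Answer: $5 i \sqrt{415} \approx 101.86 i$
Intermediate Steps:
$A{\left(Y,k \right)} = 5 k$
$w{\left(f,v \right)} = -120$ ($w{\left(f,v \right)} = - 2 \left(\left(-20\right) \left(-3\right)\right) = \left(-2\right) 60 = -120$)
$\sqrt{w{\left(8,A{\left(4,13 \right)} \right)} - 10255} = \sqrt{-120 - 10255} = \sqrt{-10375} = 5 i \sqrt{415}$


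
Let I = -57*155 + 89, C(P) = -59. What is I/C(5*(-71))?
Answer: 8746/59 ≈ 148.24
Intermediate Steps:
I = -8746 (I = -8835 + 89 = -8746)
I/C(5*(-71)) = -8746/(-59) = -8746*(-1/59) = 8746/59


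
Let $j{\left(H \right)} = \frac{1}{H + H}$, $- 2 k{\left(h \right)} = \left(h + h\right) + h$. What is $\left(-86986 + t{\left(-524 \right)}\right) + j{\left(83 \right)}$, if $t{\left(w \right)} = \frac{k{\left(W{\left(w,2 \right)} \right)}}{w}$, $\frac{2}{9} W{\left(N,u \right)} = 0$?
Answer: $- \frac{14439675}{166} \approx -86986.0$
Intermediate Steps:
$W{\left(N,u \right)} = 0$ ($W{\left(N,u \right)} = \frac{9}{2} \cdot 0 = 0$)
$k{\left(h \right)} = - \frac{3 h}{2}$ ($k{\left(h \right)} = - \frac{\left(h + h\right) + h}{2} = - \frac{2 h + h}{2} = - \frac{3 h}{2}$)
$j{\left(H \right)} = \frac{1}{2 H}$
$t{\left(w \right)} = 0$ ($t{\left(w \right)} = \frac{\left(- \frac{3}{2}\right) 0}{w} = \frac{0}{w} = 0$)
$\left(-86986 + t{\left(-524 \right)}\right) + j{\left(83 \right)} = \left(-86986 + 0\right) + \frac{1}{2 \cdot 83} = -86986 + \frac{1}{2} \cdot \frac{1}{83} = -86986 + \frac{1}{166} = - \frac{14439675}{166}$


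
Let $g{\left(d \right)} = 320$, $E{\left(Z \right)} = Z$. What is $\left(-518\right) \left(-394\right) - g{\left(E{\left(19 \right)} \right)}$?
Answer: $203772$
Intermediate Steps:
$\left(-518\right) \left(-394\right) - g{\left(E{\left(19 \right)} \right)} = \left(-518\right) \left(-394\right) - 320 = 204092 - 320 = 203772$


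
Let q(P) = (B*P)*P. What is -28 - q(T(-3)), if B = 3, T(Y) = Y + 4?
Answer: -31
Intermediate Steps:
T(Y) = 4 + Y
q(P) = 3*P² (q(P) = (3*P)*P = 3*P²)
-28 - q(T(-3)) = -28 - 3*(4 - 3)² = -28 - 3*1² = -28 - 3 = -31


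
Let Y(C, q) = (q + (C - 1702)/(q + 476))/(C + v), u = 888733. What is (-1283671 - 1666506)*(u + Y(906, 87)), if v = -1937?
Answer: -1521900987779551928/580453 ≈ -2.6219e+12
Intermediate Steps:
Y(C, q) = (q + (-1702 + C)/(476 + q))/(-1937 + C) (Y(C, q) = (q + (C - 1702)/(q + 476))/(C - 1937) = (q + (-1702 + C)/(476 + q))/(-1937 + C))
(-1283671 - 1666506)*(u + Y(906, 87)) = (-1283671 - 1666506)*(888733 + (-1702 + 906 + 87**2 + 476*87)/(-922012 - 1937*87 + 476*906 + 906*87)) = -2950177*(888733 + (-1702 + 906 + 7569 + 41412)/(-922012 - 168519 + 431256 + 78822)) = -2950177*(888733 + 48185/(-580453)) = -2950177*(888733 - 1/580453*48185) = -2950177*(888733 - 48185/580453) = -2950177*515867687864/580453 = -1521900987779551928/580453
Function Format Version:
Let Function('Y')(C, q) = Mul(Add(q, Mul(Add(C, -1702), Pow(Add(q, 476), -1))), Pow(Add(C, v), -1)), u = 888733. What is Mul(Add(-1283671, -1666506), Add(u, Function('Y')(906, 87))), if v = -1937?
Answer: Rational(-1521900987779551928, 580453) ≈ -2.6219e+12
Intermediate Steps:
Function('Y')(C, q) = Mul(Pow(Add(-1937, C), -1), Add(q, Mul(Pow(Add(476, q), -1), Add(-1702, C)))) (Function('Y')(C, q) = Mul(Add(q, Mul(Add(C, -1702), Pow(Add(q, 476), -1))), Pow(Add(C, -1937), -1)) = Mul(Add(q, Mul(Add(-1702, C), Pow(Add(476, q), -1))), Pow(Add(-1937, C), -1)) = Mul(Add(q, Mul(Pow(Add(476, q), -1), Add(-1702, C))), Pow(Add(-1937, C), -1)) = Mul(Pow(Add(-1937, C), -1), Add(q, Mul(Pow(Add(476, q), -1), Add(-1702, C)))))
Mul(Add(-1283671, -1666506), Add(u, Function('Y')(906, 87))) = Mul(Add(-1283671, -1666506), Add(888733, Mul(Pow(Add(-922012, Mul(-1937, 87), Mul(476, 906), Mul(906, 87)), -1), Add(-1702, 906, Pow(87, 2), Mul(476, 87))))) = Mul(-2950177, Add(888733, Mul(Pow(Add(-922012, -168519, 431256, 78822), -1), Add(-1702, 906, 7569, 41412)))) = Mul(-2950177, Add(888733, Mul(Pow(-580453, -1), 48185))) = Mul(-2950177, Add(888733, Mul(Rational(-1, 580453), 48185))) = Mul(-2950177, Add(888733, Rational(-48185, 580453))) = Mul(-2950177, Rational(515867687864, 580453)) = Rational(-1521900987779551928, 580453)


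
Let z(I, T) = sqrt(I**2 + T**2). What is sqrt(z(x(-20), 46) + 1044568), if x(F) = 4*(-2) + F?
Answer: sqrt(1044568 + 10*sqrt(29)) ≈ 1022.1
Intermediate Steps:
x(F) = -8 + F
sqrt(z(x(-20), 46) + 1044568) = sqrt(sqrt((-8 - 20)**2 + 46**2) + 1044568) = sqrt(sqrt((-28)**2 + 2116) + 1044568) = sqrt(sqrt(784 + 2116) + 1044568) = sqrt(sqrt(2900) + 1044568) = sqrt(10*sqrt(29) + 1044568) = sqrt(1044568 + 10*sqrt(29))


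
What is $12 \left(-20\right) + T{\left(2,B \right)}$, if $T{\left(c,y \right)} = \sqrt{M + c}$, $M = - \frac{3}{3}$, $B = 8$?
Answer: $-239$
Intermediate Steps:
$M = -1$ ($M = \left(-3\right) \frac{1}{3} = -1$)
$T{\left(c,y \right)} = \sqrt{-1 + c}$
$12 \left(-20\right) + T{\left(2,B \right)} = 12 \left(-20\right) + \sqrt{-1 + 2} = -240 + \sqrt{1} = -240 + 1 = -239$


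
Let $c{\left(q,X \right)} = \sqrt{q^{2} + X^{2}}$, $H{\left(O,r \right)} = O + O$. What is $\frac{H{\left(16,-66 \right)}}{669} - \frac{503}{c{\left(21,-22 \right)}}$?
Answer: $\frac{32}{669} - \frac{503 \sqrt{37}}{185} \approx -16.491$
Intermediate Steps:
$H{\left(O,r \right)} = 2 O$
$c{\left(q,X \right)} = \sqrt{X^{2} + q^{2}}$
$\frac{H{\left(16,-66 \right)}}{669} - \frac{503}{c{\left(21,-22 \right)}} = \frac{2 \cdot 16}{669} - \frac{503}{\sqrt{\left(-22\right)^{2} + 21^{2}}} = 32 \cdot \frac{1}{669} - \frac{503}{\sqrt{484 + 441}} = \frac{32}{669} - \frac{503}{\sqrt{925}} = \frac{32}{669} - \frac{503}{5 \sqrt{37}} = \frac{32}{669} - 503 \frac{\sqrt{37}}{185} = \frac{32}{669} - \frac{503 \sqrt{37}}{185}$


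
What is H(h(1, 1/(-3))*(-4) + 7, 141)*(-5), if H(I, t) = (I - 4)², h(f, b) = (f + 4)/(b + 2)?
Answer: -405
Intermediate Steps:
h(f, b) = (4 + f)/(2 + b)
H(I, t) = (-4 + I)²
H(h(1, 1/(-3))*(-4) + 7, 141)*(-5) = (-4 + (((4 + 1)/(2 + 1/(-3)))*(-4) + 7))²*(-5) = (-4 + ((5/(2 - ⅓))*(-4) + 7))²*(-5) = (-4 + ((5/(5/3))*(-4) + 7))²*(-5) = (-4 + (((⅗)*5)*(-4) + 7))²*(-5) = (-4 + (3*(-4) + 7))²*(-5) = (-4 + (-12 + 7))²*(-5) = (-4 - 5)²*(-5) = (-9)²*(-5) = 81*(-5) = -405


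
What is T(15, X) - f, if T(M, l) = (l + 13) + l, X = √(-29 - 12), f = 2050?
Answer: -2037 + 2*I*√41 ≈ -2037.0 + 12.806*I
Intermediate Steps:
X = I*√41 (X = √(-41) = I*√41 ≈ 6.4031*I)
T(M, l) = 13 + 2*l (T(M, l) = (13 + l) + l = 13 + 2*l)
T(15, X) - f = (13 + 2*(I*√41)) - 1*2050 = (13 + 2*I*√41) - 2050 = -2037 + 2*I*√41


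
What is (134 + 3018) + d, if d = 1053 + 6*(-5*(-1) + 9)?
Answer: 4289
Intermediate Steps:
d = 1137 (d = 1053 + 6*(5 + 9) = 1053 + 6*14 = 1053 + 84 = 1137)
(134 + 3018) + d = (134 + 3018) + 1137 = 3152 + 1137 = 4289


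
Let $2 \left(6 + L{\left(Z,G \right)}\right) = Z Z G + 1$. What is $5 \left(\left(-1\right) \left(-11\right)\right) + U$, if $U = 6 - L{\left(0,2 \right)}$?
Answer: $\frac{133}{2} \approx 66.5$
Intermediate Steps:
$L{\left(Z,G \right)} = - \frac{11}{2} + \frac{G Z^{2}}{2}$ ($L{\left(Z,G \right)} = -6 + \frac{Z Z G + 1}{2} = -6 + \frac{Z^{2} G + 1}{2} = -6 + \frac{G Z^{2} + 1}{2} = -6 + \frac{1 + G Z^{2}}{2} = -6 + \left(\frac{1}{2} + \frac{G Z^{2}}{2}\right) = - \frac{11}{2} + \frac{G Z^{2}}{2}$)
$U = \frac{23}{2}$ ($U = 6 - \left(- \frac{11}{2} + \frac{1}{2} \cdot 2 \cdot 0^{2}\right) = 6 - \left(- \frac{11}{2} + \frac{1}{2} \cdot 2 \cdot 0\right) = 6 - \left(- \frac{11}{2} + 0\right) = 6 - - \frac{11}{2} = 6 + \frac{11}{2} = \frac{23}{2} \approx 11.5$)
$5 \left(\left(-1\right) \left(-11\right)\right) + U = 5 \left(\left(-1\right) \left(-11\right)\right) + \frac{23}{2} = 5 \cdot 11 + \frac{23}{2} = 55 + \frac{23}{2} = \frac{133}{2}$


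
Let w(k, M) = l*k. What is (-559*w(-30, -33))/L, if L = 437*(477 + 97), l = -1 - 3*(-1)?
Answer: 16770/125419 ≈ 0.13371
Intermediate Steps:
l = 2 (l = -1 + 3 = 2)
w(k, M) = 2*k
L = 250838 (L = 437*574 = 250838)
(-559*w(-30, -33))/L = -1118*(-30)/250838 = -559*(-60)*(1/250838) = 33540*(1/250838) = 16770/125419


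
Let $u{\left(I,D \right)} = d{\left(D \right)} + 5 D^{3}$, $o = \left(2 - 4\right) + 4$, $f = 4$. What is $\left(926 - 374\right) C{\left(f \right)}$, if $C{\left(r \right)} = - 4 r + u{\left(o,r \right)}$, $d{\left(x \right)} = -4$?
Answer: $165600$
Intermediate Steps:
$o = 2$ ($o = -2 + 4 = 2$)
$u{\left(I,D \right)} = -4 + 5 D^{3}$
$C{\left(r \right)} = -4 - 4 r + 5 r^{3}$ ($C{\left(r \right)} = - 4 r + \left(-4 + 5 r^{3}\right) = -4 - 4 r + 5 r^{3}$)
$\left(926 - 374\right) C{\left(f \right)} = \left(926 - 374\right) \left(-4 - 16 + 5 \cdot 4^{3}\right) = 552 \left(-4 - 16 + 5 \cdot 64\right) = 552 \left(-4 - 16 + 320\right) = 552 \cdot 300 = 165600$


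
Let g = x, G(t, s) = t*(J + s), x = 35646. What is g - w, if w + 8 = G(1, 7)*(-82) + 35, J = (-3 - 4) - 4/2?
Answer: 35455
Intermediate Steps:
J = -9 (J = -7 - 4*½ = -7 - 2 = -9)
G(t, s) = t*(-9 + s)
g = 35646
w = 191 (w = -8 + ((1*(-9 + 7))*(-82) + 35) = -8 + ((1*(-2))*(-82) + 35) = -8 + (-2*(-82) + 35) = -8 + (164 + 35) = -8 + 199 = 191)
g - w = 35646 - 1*191 = 35646 - 191 = 35455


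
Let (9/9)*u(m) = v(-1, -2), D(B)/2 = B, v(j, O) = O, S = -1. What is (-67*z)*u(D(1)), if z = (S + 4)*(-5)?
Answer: -2010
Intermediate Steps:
D(B) = 2*B
u(m) = -2
z = -15 (z = (-1 + 4)*(-5) = 3*(-5) = -15)
(-67*z)*u(D(1)) = -67*(-15)*(-2) = 1005*(-2) = -2010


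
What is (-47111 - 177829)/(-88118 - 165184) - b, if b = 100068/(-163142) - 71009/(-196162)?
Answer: 674583722433/592041828574 ≈ 1.1394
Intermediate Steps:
b = -4022494369/16001130502 (b = 100068*(-1/163142) - 71009*(-1/196162) = -50034/81571 + 71009/196162 = -4022494369/16001130502 ≈ -0.25139)
(-47111 - 177829)/(-88118 - 165184) - b = (-47111 - 177829)/(-88118 - 165184) - 1*(-4022494369/16001130502) = -224940/(-253302) + 4022494369/16001130502 = -224940*(-1/253302) + 4022494369/16001130502 = 230/259 + 4022494369/16001130502 = 674583722433/592041828574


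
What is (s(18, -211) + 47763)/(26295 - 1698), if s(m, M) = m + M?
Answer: 47570/24597 ≈ 1.9340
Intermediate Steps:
s(m, M) = M + m
(s(18, -211) + 47763)/(26295 - 1698) = ((-211 + 18) + 47763)/(26295 - 1698) = (-193 + 47763)/24597 = 47570*(1/24597) = 47570/24597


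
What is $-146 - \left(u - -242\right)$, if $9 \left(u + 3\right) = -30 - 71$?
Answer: $- \frac{3364}{9} \approx -373.78$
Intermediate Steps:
$u = - \frac{128}{9}$ ($u = -3 + \frac{-30 - 71}{9} = -3 + \frac{1}{9} \left(-101\right) = -3 - \frac{101}{9} = - \frac{128}{9} \approx -14.222$)
$-146 - \left(u - -242\right) = -146 - \left(- \frac{128}{9} - -242\right) = -146 - \left(- \frac{128}{9} + 242\right) = -146 - \frac{2050}{9} = - \frac{3364}{9}$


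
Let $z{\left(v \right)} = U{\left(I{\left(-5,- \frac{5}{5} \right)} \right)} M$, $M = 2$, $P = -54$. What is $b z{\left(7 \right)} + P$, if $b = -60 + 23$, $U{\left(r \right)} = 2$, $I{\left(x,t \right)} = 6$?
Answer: $-202$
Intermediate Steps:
$z{\left(v \right)} = 4$ ($z{\left(v \right)} = 2 \cdot 2 = 4$)
$b = -37$
$b z{\left(7 \right)} + P = \left(-37\right) 4 - 54 = -148 - 54 = -202$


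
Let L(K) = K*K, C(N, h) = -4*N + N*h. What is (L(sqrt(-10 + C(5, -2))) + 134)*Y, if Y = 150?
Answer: 14100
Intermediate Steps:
L(K) = K**2
(L(sqrt(-10 + C(5, -2))) + 134)*Y = ((sqrt(-10 + 5*(-4 - 2)))**2 + 134)*150 = ((sqrt(-10 + 5*(-6)))**2 + 134)*150 = ((sqrt(-10 - 30))**2 + 134)*150 = ((sqrt(-40))**2 + 134)*150 = ((2*I*sqrt(10))**2 + 134)*150 = (-40 + 134)*150 = 94*150 = 14100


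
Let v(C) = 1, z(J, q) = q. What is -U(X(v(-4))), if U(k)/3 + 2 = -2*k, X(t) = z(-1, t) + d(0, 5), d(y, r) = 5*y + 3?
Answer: 30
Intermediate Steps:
d(y, r) = 3 + 5*y
X(t) = 3 + t (X(t) = t + (3 + 5*0) = t + (3 + 0) = t + 3 = 3 + t)
U(k) = -6 - 6*k (U(k) = -6 + 3*(-2*k) = -6 - 6*k)
-U(X(v(-4))) = -(-6 - 6*(3 + 1)) = -(-6 - 6*4) = -(-6 - 24) = -1*(-30) = 30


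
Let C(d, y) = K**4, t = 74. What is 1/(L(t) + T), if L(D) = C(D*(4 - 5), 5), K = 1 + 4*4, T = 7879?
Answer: 1/91400 ≈ 1.0941e-5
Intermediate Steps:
K = 17 (K = 1 + 16 = 17)
C(d, y) = 83521 (C(d, y) = 17**4 = 83521)
L(D) = 83521
1/(L(t) + T) = 1/(83521 + 7879) = 1/91400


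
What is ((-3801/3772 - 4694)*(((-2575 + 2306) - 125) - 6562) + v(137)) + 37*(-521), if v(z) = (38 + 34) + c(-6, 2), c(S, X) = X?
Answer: 30778832062/943 ≈ 3.2639e+7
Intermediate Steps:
v(z) = 74 (v(z) = (38 + 34) + 2 = 72 + 2 = 74)
((-3801/3772 - 4694)*(((-2575 + 2306) - 125) - 6562) + v(137)) + 37*(-521) = ((-3801/3772 - 4694)*(((-2575 + 2306) - 125) - 6562) + 74) + 37*(-521) = ((-3801*1/3772 - 4694)*((-269 - 125) - 6562) + 74) - 19277 = ((-3801/3772 - 4694)*(-394 - 6562) + 74) - 19277 = (-17709569/3772*(-6956) + 74) - 19277 = (30796940491/943 + 74) - 19277 = 30797010273/943 - 19277 = 30778832062/943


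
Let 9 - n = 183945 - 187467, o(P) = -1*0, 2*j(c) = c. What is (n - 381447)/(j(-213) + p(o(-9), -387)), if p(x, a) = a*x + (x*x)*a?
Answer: 251944/71 ≈ 3548.5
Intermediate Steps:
j(c) = c/2
o(P) = 0
p(x, a) = a*x + a*x² (p(x, a) = a*x + x²*a = a*x + a*x²)
n = 3531 (n = 9 - (183945 - 187467) = 9 - 1*(-3522) = 9 + 3522 = 3531)
(n - 381447)/(j(-213) + p(o(-9), -387)) = (3531 - 381447)/((½)*(-213) - 387*0*(1 + 0)) = -377916/(-213/2 - 387*0*1) = -377916/(-213/2 + 0) = -377916/(-213/2) = -377916*(-2/213) = 251944/71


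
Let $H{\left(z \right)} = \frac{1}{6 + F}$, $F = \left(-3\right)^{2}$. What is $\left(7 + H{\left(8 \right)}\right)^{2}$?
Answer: $\frac{11236}{225} \approx 49.938$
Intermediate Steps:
$F = 9$
$H{\left(z \right)} = \frac{1}{15}$ ($H{\left(z \right)} = \frac{1}{6 + 9} = \frac{1}{15}$)
$\left(7 + H{\left(8 \right)}\right)^{2} = \left(7 + \frac{1}{15}\right)^{2} = \left(\frac{106}{15}\right)^{2} = \frac{11236}{225}$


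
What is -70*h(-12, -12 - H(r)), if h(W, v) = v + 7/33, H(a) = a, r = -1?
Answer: 24920/33 ≈ 755.15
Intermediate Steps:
h(W, v) = 7/33 + v (h(W, v) = v + 7*(1/33) = v + 7/33 = 7/33 + v)
-70*h(-12, -12 - H(r)) = -70*(7/33 + (-12 - 1*(-1))) = -70*(7/33 + (-12 + 1)) = -70*(7/33 - 11) = -70*(-356/33) = 24920/33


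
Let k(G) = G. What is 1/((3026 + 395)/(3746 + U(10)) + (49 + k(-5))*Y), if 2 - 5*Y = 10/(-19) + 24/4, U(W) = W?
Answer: -356820/10582429 ≈ -0.033718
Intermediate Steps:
Y = -66/95 (Y = ⅖ - (10/(-19) + 24/4)/5 = ⅖ - (10*(-1/19) + 24*(¼))/5 = ⅖ - (-10/19 + 6)/5 = ⅖ - ⅕*104/19 = ⅖ - 104/95 = -66/95 ≈ -0.69474)
1/((3026 + 395)/(3746 + U(10)) + (49 + k(-5))*Y) = 1/((3026 + 395)/(3746 + 10) + (49 - 5)*(-66/95)) = 1/(3421/3756 + 44*(-66/95)) = 1/(3421*(1/3756) - 2904/95) = 1/(3421/3756 - 2904/95) = 1/(-10582429/356820) = -356820/10582429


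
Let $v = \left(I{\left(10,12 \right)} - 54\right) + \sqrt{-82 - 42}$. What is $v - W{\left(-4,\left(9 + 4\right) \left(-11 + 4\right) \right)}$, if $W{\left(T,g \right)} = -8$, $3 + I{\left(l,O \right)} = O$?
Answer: $-37 + 2 i \sqrt{31} \approx -37.0 + 11.136 i$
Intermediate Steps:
$I{\left(l,O \right)} = -3 + O$
$v = -45 + 2 i \sqrt{31}$ ($v = \left(\left(-3 + 12\right) - 54\right) + \sqrt{-82 - 42} = \left(9 - 54\right) + \sqrt{-124} = -45 + 2 i \sqrt{31} \approx -45.0 + 11.136 i$)
$v - W{\left(-4,\left(9 + 4\right) \left(-11 + 4\right) \right)} = \left(-45 + 2 i \sqrt{31}\right) - -8 = \left(-45 + 2 i \sqrt{31}\right) + 8 = -37 + 2 i \sqrt{31}$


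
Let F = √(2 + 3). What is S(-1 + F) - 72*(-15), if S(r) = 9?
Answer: 1089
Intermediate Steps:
F = √5 ≈ 2.2361
S(-1 + F) - 72*(-15) = 9 - 72*(-15) = 9 + 1080 = 1089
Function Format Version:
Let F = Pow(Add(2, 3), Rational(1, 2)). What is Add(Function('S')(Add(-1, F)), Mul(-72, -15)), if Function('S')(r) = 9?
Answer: 1089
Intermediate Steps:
F = Pow(5, Rational(1, 2)) ≈ 2.2361
Add(Function('S')(Add(-1, F)), Mul(-72, -15)) = Add(9, Mul(-72, -15)) = Add(9, 1080) = 1089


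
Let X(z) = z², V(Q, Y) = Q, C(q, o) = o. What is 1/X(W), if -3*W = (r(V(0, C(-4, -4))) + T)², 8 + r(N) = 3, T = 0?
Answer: 9/625 ≈ 0.014400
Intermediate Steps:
r(N) = -5 (r(N) = -8 + 3 = -5)
W = -25/3 (W = -(-5 + 0)²/3 = -⅓*(-5)² = -⅓*25 = -25/3 ≈ -8.3333)
1/X(W) = 1/((-25/3)²) = 1/(625/9) = 9/625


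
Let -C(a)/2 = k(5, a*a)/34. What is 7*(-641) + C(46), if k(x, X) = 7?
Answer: -76286/17 ≈ -4487.4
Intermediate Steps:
C(a) = -7/17 (C(a) = -14/34 = -2*7/34 = -7/17)
7*(-641) + C(46) = 7*(-641) - 7/17 = -4487 - 7/17 = -76286/17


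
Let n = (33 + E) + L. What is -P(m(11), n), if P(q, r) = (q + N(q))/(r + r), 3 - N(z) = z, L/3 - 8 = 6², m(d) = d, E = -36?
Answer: -1/86 ≈ -0.011628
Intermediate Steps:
L = 132 (L = 24 + 3*6² = 24 + 3*36 = 24 + 108 = 132)
N(z) = 3 - z
n = 129 (n = (33 - 36) + 132 = -3 + 132 = 129)
P(q, r) = 3/(2*r) (P(q, r) = (q + (3 - q))/(r + r) = 3/((2*r)) = 3*(1/(2*r)) = 3/(2*r))
-P(m(11), n) = -3/(2*129) = -1*1/86 = -1/86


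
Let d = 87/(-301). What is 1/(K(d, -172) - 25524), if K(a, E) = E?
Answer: -1/25696 ≈ -3.8917e-5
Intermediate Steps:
d = -87/301 (d = 87*(-1/301) = -87/301 ≈ -0.28904)
1/(K(d, -172) - 25524) = 1/(-172 - 25524) = 1/(-25696) = -1/25696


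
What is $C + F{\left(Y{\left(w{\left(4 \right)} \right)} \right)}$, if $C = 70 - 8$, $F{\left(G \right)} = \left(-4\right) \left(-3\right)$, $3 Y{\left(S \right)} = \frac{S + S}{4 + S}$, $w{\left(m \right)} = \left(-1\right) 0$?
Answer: $74$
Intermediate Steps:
$w{\left(m \right)} = 0$
$Y{\left(S \right)} = \frac{2 S}{3 \left(4 + S\right)}$ ($Y{\left(S \right)} = \frac{\left(S + S\right) \frac{1}{4 + S}}{3} = \frac{2 S \frac{1}{4 + S}}{3} = \frac{2 S}{3 \left(4 + S\right)}$)
$F{\left(G \right)} = 12$
$C = 62$
$C + F{\left(Y{\left(w{\left(4 \right)} \right)} \right)} = 62 + 12 = 74$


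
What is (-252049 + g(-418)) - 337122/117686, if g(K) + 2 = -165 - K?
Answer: -14816718275/58843 ≈ -2.5180e+5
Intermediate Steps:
g(K) = -167 - K (g(K) = -2 + (-165 - K) = -167 - K)
(-252049 + g(-418)) - 337122/117686 = (-252049 + (-167 - 1*(-418))) - 337122/117686 = (-252049 + (-167 + 418)) - 337122*1/117686 = (-252049 + 251) - 168561/58843 = -251798 - 168561/58843 = -14816718275/58843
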